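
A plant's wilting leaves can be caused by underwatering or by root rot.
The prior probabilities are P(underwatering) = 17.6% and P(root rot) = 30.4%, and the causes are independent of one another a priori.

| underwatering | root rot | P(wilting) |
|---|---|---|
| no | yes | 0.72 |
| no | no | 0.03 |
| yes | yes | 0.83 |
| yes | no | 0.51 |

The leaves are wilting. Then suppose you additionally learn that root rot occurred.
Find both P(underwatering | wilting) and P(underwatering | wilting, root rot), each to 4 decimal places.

Numerator (weight on configurations with underwatering): 0.062473 + 0.044408 = 0.106881
Normalizer over all consistent configurations: 0.03×0.824×0.696 + 0.72×0.824×0.304 + 0.51×0.176×0.696 + 0.83×0.176×0.304 = 0.304443
Posterior = 0.106881 / 0.304443 ≈ 0.3511

Now condition on the additional information:
Numerator (weight on configurations with underwatering): 0.83×0.176 = 0.146080
Normalizer over all consistent configurations: 0.72×0.824 + 0.83×0.176 = 0.739360
P(underwatering | wilting, root rot) = 0.146080/0.739360 ≈ 0.1976

P(underwatering | wilting) ≈ 0.3511; P(underwatering | wilting, root rot) ≈ 0.1976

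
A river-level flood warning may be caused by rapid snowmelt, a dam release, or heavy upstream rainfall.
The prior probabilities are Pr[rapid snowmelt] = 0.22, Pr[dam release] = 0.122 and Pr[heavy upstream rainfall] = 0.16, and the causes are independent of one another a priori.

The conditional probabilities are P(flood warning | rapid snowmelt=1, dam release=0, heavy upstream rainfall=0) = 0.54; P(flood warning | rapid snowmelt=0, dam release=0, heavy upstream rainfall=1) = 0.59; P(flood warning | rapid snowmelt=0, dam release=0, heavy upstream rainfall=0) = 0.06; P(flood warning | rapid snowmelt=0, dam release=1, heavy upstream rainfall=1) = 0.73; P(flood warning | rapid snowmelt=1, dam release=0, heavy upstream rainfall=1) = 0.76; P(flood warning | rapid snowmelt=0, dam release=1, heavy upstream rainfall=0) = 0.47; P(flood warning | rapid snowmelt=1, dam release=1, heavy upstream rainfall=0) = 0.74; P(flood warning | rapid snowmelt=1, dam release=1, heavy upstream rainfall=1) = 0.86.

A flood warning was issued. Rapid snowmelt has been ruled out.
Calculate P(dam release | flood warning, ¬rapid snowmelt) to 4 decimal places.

For the numerator, keep only dam release=true terms: 0.048166 + 0.014250 = 0.062416
The normalizing constant is 0.06*0.878*0.84 + 0.59*0.878*0.16 + 0.47*0.122*0.84 + 0.73*0.122*0.16 = 0.189550
Posterior = 0.062416 / 0.189550 ≈ 0.3293

P(dam release | flood warning, ¬rapid snowmelt) ≈ 0.3293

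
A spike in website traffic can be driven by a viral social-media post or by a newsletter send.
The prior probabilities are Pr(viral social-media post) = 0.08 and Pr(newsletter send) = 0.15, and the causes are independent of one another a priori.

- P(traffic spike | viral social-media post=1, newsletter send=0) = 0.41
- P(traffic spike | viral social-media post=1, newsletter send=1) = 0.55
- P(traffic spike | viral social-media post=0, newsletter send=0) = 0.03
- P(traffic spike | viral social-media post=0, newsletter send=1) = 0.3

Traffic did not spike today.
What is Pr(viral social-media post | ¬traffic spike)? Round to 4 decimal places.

Numerator (weight on configurations with viral social-media post): 0.040120 + 0.005400 = 0.045520
Denominator P(¬traffic spike): 0.97×0.92×0.85 + 0.7×0.92×0.15 + 0.59×0.08×0.85 + 0.45×0.08×0.15 = 0.900660
P(viral social-media post | ¬traffic spike) = 0.045520/0.900660 ≈ 0.0505

Pr(viral social-media post | ¬traffic spike) ≈ 0.0505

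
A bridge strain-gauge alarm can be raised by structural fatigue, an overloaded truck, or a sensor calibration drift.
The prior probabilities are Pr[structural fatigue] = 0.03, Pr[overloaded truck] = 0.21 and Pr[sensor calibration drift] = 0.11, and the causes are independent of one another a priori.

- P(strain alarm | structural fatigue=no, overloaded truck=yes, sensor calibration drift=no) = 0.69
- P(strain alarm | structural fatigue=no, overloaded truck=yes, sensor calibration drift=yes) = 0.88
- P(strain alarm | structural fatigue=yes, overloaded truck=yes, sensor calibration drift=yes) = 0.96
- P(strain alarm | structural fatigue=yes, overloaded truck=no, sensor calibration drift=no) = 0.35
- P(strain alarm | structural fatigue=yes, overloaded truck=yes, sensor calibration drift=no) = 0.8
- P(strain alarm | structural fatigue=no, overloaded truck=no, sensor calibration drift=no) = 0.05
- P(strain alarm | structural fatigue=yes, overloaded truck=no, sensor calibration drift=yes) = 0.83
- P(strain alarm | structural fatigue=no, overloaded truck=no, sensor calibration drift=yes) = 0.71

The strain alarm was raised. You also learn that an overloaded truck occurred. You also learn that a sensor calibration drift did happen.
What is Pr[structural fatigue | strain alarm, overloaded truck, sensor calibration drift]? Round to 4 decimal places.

Pr[structural fatigue | strain alarm, overloaded truck, sensor calibration drift] ≈ 0.0326

Weight on structural fatigue=true, given the evidence: 0.96×0.03 = 0.028800
Denominator P(strain alarm | overloaded truck, sensor calibration drift): 0.88×0.97 + 0.96×0.03 = 0.882400
Posterior = 0.028800 / 0.882400 ≈ 0.0326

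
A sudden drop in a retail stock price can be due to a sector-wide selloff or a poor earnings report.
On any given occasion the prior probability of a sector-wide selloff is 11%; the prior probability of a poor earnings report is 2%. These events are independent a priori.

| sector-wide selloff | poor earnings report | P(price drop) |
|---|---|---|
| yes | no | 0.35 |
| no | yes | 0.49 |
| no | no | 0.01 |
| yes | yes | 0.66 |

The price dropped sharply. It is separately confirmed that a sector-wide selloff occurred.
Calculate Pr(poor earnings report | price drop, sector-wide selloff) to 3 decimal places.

Pr(poor earnings report | price drop, sector-wide selloff) ≈ 0.037

By total probability over both values of poor earnings report:
  P(price drop | sector-wide selloff) = 0.35·0.98 + 0.66·0.02
        = 0.343000 + 0.013200 = 0.356200
The terms with poor earnings report present sum to 0.013200, so
  P(poor earnings report | price drop, sector-wide selloff) = 0.013200 / 0.356200 ≈ 0.037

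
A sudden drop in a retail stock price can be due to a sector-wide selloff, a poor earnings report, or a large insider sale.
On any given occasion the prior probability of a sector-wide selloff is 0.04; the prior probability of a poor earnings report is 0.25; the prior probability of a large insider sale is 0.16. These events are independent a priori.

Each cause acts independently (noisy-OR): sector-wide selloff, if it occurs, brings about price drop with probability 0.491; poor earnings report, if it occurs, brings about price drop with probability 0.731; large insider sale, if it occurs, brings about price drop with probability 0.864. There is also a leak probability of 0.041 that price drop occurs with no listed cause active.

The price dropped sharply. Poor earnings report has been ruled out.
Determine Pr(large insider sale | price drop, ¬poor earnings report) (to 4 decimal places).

Under noisy-OR, P(price drop | causes) = 1 − (1−0.041)·∏(1−qᵢ) over the active causes.
P(price drop | ¬poor earnings report) = 0.041×0.96×0.84 + 0.869576×0.96×0.16 + 0.511869×0.04×0.84 + 0.933614×0.04×0.16 = 0.033062 + 0.133567 + 0.017199 + 0.005975 = 0.189803
Restricting to configurations with large insider sale present: 0.133567 + 0.005975 = 0.139542.
P(large insider sale | price drop, ¬poor earnings report) = 0.139542 / 0.189803 ≈ 0.7352

Pr(large insider sale | price drop, ¬poor earnings report) ≈ 0.7352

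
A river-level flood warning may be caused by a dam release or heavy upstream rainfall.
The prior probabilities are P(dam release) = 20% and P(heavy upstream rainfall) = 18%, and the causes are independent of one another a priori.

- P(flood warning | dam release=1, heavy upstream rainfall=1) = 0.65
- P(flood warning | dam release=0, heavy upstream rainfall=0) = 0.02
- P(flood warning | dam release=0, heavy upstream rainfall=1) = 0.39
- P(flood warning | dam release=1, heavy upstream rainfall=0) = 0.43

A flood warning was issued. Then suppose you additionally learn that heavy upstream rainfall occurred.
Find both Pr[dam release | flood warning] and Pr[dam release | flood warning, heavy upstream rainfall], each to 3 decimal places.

Pr[dam release | flood warning] ≈ 0.575; Pr[dam release | flood warning, heavy upstream rainfall] ≈ 0.294

P(flood warning) = 0.02*0.8*0.82 + 0.39*0.8*0.18 + 0.43*0.2*0.82 + 0.65*0.2*0.18 = 0.013120 + 0.056160 + 0.070520 + 0.023400 = 0.163200
The dam release-present share is 0.070520 + 0.023400 = 0.093920.
So P(dam release | flood warning) = 0.093920/0.163200 ≈ 0.575.

With the extra evidence:
Enumerate both values of dam release and weight by the priors:
  P(flood warning | heavy upstream rainfall) = 0.39×0.8 + 0.65×0.2
        = 0.312000 + 0.130000 = 0.442000
Keeping only the dam release-present terms gives 0.130000, so
  P(dam release | flood warning, heavy upstream rainfall) = 0.130000 / 0.442000 ≈ 0.294
The drop from 0.575 to 0.294 is the explaining-away (discounting) effect.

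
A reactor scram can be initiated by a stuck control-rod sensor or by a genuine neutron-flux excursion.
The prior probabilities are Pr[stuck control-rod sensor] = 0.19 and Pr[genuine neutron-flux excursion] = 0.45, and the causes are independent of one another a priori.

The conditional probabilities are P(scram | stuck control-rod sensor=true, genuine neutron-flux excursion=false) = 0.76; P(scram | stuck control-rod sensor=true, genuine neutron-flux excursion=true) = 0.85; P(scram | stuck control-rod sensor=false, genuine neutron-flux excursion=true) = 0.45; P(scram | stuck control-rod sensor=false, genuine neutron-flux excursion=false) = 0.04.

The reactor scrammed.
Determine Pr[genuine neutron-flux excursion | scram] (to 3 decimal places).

Sum P(scram|·) weighted by the priors over the 4 (stuck control-rod sensor, genuine neutron-flux excursion) configurations:
  P(scram) = 0.04*0.81*0.55 + 0.45*0.81*0.45 + 0.76*0.19*0.55 + 0.85*0.19*0.45
        = 0.017820 + 0.164025 + 0.079420 + 0.072675 = 0.333940
Configurations with genuine neutron-flux excursion contribute 0.236700, so
  P(genuine neutron-flux excursion | scram) = 0.236700 / 0.333940 ≈ 0.709

Pr[genuine neutron-flux excursion | scram] ≈ 0.709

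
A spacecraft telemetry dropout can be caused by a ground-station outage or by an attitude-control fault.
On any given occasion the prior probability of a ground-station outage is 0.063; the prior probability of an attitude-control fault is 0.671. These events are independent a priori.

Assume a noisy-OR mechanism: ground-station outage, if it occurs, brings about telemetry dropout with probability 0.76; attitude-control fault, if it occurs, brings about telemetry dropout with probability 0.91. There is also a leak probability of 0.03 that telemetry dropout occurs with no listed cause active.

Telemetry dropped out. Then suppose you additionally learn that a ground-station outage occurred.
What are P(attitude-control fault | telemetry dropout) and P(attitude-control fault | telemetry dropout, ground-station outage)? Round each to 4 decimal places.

Under noisy-OR, P(telemetry dropout | causes) = 1 − (1−0.03)·∏(1−qᵢ) over the active causes.
Enumerate the 4 (ground-station outage, attitude-control fault) configurations and weight by the priors:
  P(telemetry dropout) = 0.03×0.937×0.329 + 0.9127×0.937×0.671 + 0.7672×0.063×0.329 + 0.979048×0.063×0.671
        = 0.009248 + 0.573839 + 0.015902 + 0.041387 = 0.640376
The terms with attitude-control fault present sum to 0.615226, so
  P(attitude-control fault | telemetry dropout) = 0.615226 / 0.640376 ≈ 0.9607

Now also conditioning on ground-station outage=true:
Weight on attitude-control fault=true, given the evidence: 0.979048*0.671 = 0.656941
Denominator P(telemetry dropout | ground-station outage): 0.7672*0.329 + 0.979048*0.671 = 0.909350
P(attitude-control fault | telemetry dropout, ground-station outage) = 0.656941/0.909350 ≈ 0.7224

P(attitude-control fault | telemetry dropout) ≈ 0.9607; P(attitude-control fault | telemetry dropout, ground-station outage) ≈ 0.7224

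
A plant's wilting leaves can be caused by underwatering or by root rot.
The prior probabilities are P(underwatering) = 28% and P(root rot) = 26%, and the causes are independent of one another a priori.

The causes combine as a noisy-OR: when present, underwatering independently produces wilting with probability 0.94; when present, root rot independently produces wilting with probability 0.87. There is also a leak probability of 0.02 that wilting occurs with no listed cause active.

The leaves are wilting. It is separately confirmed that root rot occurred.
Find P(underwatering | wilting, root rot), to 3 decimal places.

P(underwatering | wilting, root rot) ≈ 0.307

Under noisy-OR, P(wilting | causes) = 1 − (1−0.02)·∏(1−qᵢ) over the active causes.
Numerator (weight on configurations with underwatering): 0.992356*0.28 = 0.277860
Denominator P(wilting | root rot): 0.8726*0.72 + 0.992356*0.28 = 0.906132
Posterior = 0.277860 / 0.906132 ≈ 0.307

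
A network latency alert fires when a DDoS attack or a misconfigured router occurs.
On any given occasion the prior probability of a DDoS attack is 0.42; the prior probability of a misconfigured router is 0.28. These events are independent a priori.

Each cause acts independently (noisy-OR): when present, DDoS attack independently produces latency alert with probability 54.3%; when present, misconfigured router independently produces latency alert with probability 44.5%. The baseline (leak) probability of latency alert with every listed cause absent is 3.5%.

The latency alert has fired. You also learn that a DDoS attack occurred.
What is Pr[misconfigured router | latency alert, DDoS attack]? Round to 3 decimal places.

Pr[misconfigured router | latency alert, DDoS attack] ≈ 0.344

Under noisy-OR, P(latency alert | causes) = 1 − (1−0.035)·∏(1−qᵢ) over the active causes.
Numerator (weight on configurations with misconfigured router): 0.755242·0.28 = 0.211468
The normalizing constant is 0.558995·0.72 + 0.755242·0.28 = 0.613944
P(misconfigured router | latency alert, DDoS attack) = 0.211468/0.613944 ≈ 0.344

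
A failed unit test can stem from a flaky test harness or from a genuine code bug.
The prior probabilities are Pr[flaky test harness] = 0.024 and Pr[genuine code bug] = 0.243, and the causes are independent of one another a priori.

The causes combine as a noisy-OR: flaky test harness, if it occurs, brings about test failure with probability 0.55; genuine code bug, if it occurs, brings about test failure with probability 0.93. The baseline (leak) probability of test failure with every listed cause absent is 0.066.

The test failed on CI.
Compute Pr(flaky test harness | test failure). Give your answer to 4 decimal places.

Under noisy-OR, P(test failure | causes) = 1 − (1−0.066)·∏(1−qᵢ) over the active causes.
By total probability over the 4 (flaky test harness, genuine code bug) configurations:
  P(test failure) = 0.066×0.976×0.757 + 0.93462×0.976×0.243 + 0.5797×0.024×0.757 + 0.970579×0.024×0.243
        = 0.048763 + 0.221662 + 0.010532 + 0.005660 = 0.286617
Keeping only the flaky test harness-present terms gives 0.016192, so
  P(flaky test harness | test failure) = 0.016192 / 0.286617 ≈ 0.0565

Pr(flaky test harness | test failure) ≈ 0.0565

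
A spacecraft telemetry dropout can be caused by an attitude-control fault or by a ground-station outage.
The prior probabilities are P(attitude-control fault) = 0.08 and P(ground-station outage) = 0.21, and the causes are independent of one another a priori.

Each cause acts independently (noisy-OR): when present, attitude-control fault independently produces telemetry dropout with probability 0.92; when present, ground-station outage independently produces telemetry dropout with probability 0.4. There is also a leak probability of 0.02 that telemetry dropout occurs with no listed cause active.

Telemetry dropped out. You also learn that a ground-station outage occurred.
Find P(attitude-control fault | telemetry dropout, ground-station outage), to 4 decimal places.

P(attitude-control fault | telemetry dropout, ground-station outage) ≈ 0.1675

Under noisy-OR, P(telemetry dropout | causes) = 1 − (1−0.02)·∏(1−qᵢ) over the active causes.
P(telemetry dropout | ground-station outage) = 0.412×0.92 + 0.95296×0.08 = 0.379040 + 0.076237 = 0.455277
Restricting to configurations with attitude-control fault present: 0.95296×0.08 = 0.076237.
So P(attitude-control fault | telemetry dropout, ground-station outage) = 0.076237/0.455277 ≈ 0.1675.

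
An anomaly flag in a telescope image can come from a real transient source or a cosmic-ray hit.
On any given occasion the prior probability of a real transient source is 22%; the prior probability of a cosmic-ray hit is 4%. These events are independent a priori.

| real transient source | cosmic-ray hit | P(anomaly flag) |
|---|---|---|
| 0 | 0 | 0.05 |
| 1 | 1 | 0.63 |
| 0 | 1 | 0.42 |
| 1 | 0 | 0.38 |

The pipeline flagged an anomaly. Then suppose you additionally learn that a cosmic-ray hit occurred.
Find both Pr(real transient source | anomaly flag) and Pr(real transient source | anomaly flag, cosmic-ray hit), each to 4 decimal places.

Numerator (weight on configurations with real transient source): 0.080256 + 0.005544 = 0.085800
The normalizing constant is 0.05·0.78·0.96 + 0.42·0.78·0.04 + 0.38·0.22·0.96 + 0.63·0.22·0.04 = 0.136344
Posterior = 0.085800 / 0.136344 ≈ 0.6293

Now condition on the additional information:
Sum P(anomaly flag|·) weighted by the priors over both values of real transient source:
  P(anomaly flag | cosmic-ray hit) = 0.42×0.78 + 0.63×0.22
        = 0.327600 + 0.138600 = 0.466200
The terms with real transient source present sum to 0.138600, so
  P(real transient source | anomaly flag, cosmic-ray hit) = 0.138600 / 0.466200 ≈ 0.2973
This is intercausal reasoning (explaining away): once cosmic-ray hit accounts for the anomaly flag, real transient source becomes less likely.

Pr(real transient source | anomaly flag) ≈ 0.6293; Pr(real transient source | anomaly flag, cosmic-ray hit) ≈ 0.2973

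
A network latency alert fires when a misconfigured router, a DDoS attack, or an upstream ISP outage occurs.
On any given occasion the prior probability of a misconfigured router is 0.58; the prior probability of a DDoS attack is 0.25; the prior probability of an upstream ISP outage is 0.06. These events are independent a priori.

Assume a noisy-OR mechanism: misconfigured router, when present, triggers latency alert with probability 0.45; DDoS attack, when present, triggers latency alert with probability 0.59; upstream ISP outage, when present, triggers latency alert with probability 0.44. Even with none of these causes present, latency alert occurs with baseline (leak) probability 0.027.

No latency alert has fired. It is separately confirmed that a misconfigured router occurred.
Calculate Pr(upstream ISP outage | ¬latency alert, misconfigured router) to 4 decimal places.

Under noisy-OR, P(latency alert | causes) = 1 − (1−0.027)·∏(1−qᵢ) over the active causes.
Numerator (weight on configurations with upstream ISP outage): 0.013486 + 0.001843 = 0.015329
Denominator P(¬latency alert | misconfigured router): 0.53515*0.75*0.94 + 0.299684*0.75*0.06 + 0.219411*0.25*0.94 + 0.12287*0.25*0.06 = 0.444172
P(upstream ISP outage | ¬latency alert, misconfigured router) = 0.015329/0.444172 ≈ 0.0345

Pr(upstream ISP outage | ¬latency alert, misconfigured router) ≈ 0.0345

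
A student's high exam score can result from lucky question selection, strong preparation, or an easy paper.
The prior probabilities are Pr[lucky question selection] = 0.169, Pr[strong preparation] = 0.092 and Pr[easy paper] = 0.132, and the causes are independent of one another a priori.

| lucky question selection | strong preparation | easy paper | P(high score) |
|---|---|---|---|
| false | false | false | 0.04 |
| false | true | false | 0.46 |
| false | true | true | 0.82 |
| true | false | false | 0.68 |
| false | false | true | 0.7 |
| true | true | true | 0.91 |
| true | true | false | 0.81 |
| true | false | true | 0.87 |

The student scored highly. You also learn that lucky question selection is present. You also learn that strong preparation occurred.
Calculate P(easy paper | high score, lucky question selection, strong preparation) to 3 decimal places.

P(easy paper | high score, lucky question selection, strong preparation) ≈ 0.146

P(high score | lucky question selection, strong preparation) = 0.81*0.868 + 0.91*0.132 = 0.703080 + 0.120120 = 0.823200
Of this, 0.120120 comes from 0.91*0.132 (the easy paper=true cases).
P(easy paper | high score, lucky question selection, strong preparation) = 0.120120 / 0.823200 ≈ 0.146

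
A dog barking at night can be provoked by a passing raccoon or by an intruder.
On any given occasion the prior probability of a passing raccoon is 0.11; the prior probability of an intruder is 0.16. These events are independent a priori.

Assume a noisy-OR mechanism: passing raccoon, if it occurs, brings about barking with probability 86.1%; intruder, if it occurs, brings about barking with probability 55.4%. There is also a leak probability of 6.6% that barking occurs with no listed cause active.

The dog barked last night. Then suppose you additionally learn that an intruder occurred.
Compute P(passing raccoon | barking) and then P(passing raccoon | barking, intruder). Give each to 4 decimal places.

P(passing raccoon | barking) ≈ 0.4228; P(passing raccoon | barking, intruder) ≈ 0.1664

Under noisy-OR, P(barking | causes) = 1 − (1−0.066)·∏(1−qᵢ) over the active causes.
P(barking) = 0.066·0.89·0.84 + 0.583436·0.89·0.16 + 0.870174·0.11·0.84 + 0.942098·0.11·0.16 = 0.049342 + 0.083081 + 0.080404 + 0.016581 = 0.229408
Restricting to configurations with passing raccoon present: 0.080404 + 0.016581 = 0.096985.
Hence the posterior is 0.096985/0.229408 ≈ 0.4228.

Now condition on the additional information:
P(barking | intruder) = 0.583436×0.89 + 0.942098×0.11 = 0.519258 + 0.103631 = 0.622889
Restricting to configurations with passing raccoon present: 0.942098×0.11 = 0.103631.
So P(passing raccoon | barking, intruder) = 0.103631/0.622889 ≈ 0.1664.
This is intercausal reasoning (explaining away): once intruder accounts for the barking, passing raccoon becomes less likely.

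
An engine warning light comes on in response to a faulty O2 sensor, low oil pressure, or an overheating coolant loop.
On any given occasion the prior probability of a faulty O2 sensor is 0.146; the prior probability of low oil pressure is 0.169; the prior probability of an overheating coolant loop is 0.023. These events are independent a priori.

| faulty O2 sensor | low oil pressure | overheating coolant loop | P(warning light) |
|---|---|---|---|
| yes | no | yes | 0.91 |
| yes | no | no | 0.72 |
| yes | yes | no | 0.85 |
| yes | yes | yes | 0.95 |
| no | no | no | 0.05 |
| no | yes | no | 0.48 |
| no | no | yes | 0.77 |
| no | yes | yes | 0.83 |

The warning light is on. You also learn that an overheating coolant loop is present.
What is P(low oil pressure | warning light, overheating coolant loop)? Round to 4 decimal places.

P(low oil pressure | warning light, overheating coolant loop) ≈ 0.1790

For the numerator, keep only low oil pressure=true terms: 0.119791 + 0.023440 = 0.143231
Denominator P(warning light | overheating coolant loop): 0.77×0.854×0.831 + 0.83×0.854×0.169 + 0.91×0.146×0.831 + 0.95×0.146×0.169 = 0.800087
P(low oil pressure | warning light, overheating coolant loop) = 0.143231/0.800087 ≈ 0.1790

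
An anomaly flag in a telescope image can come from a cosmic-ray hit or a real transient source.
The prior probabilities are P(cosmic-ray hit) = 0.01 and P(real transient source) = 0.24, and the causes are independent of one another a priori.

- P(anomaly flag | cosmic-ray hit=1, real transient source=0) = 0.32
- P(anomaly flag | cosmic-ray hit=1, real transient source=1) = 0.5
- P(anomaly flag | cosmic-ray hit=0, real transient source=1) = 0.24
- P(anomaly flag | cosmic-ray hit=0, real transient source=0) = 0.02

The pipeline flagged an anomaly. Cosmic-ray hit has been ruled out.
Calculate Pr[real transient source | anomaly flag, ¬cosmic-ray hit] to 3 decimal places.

Pr[real transient source | anomaly flag, ¬cosmic-ray hit] ≈ 0.791

Weight on real transient source=true, given the evidence: 0.24*0.24 = 0.057600
Denominator P(anomaly flag | ¬cosmic-ray hit): 0.02*0.76 + 0.24*0.24 = 0.072800
P(real transient source | anomaly flag, ¬cosmic-ray hit) = 0.057600/0.072800 ≈ 0.791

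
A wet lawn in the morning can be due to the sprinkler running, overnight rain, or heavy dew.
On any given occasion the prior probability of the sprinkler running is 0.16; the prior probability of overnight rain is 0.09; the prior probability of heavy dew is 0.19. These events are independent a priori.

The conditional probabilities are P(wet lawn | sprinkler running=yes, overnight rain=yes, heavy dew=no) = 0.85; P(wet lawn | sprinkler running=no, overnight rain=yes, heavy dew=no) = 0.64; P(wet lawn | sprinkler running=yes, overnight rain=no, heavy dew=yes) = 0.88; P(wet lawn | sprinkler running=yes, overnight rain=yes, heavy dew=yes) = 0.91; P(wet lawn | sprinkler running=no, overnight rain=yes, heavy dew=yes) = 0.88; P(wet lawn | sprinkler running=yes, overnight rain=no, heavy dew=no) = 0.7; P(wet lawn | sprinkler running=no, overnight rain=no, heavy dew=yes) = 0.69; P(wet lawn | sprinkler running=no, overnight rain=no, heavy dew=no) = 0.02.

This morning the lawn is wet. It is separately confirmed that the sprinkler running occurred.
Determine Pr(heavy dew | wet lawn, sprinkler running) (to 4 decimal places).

P(wet lawn | sprinkler running) = 0.7×0.91×0.81 + 0.88×0.91×0.19 + 0.85×0.09×0.81 + 0.91×0.09×0.19 = 0.515970 + 0.152152 + 0.061965 + 0.015561 = 0.745648
Restricting to configurations with heavy dew present: 0.152152 + 0.015561 = 0.167713.
Hence the posterior is 0.167713/0.745648 ≈ 0.2249.

Pr(heavy dew | wet lawn, sprinkler running) ≈ 0.2249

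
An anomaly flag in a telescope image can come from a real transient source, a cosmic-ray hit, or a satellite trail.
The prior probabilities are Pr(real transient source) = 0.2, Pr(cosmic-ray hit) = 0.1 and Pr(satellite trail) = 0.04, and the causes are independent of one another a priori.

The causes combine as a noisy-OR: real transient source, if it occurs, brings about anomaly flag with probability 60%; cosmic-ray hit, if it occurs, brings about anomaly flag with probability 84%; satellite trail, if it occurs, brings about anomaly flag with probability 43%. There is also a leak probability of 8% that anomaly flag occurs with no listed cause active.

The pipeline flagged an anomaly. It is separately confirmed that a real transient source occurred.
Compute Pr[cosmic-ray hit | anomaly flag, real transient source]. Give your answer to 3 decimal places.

Under noisy-OR, P(anomaly flag | causes) = 1 − (1−0.08)·∏(1−qᵢ) over the active causes.
For the numerator, keep only cosmic-ray hit=true terms: 0.090348 + 0.003866 = 0.094214
Normalizer over all consistent configurations: 0.632·0.9·0.96 + 0.79024·0.9·0.04 + 0.94112·0.1·0.96 + 0.966438·0.1·0.04 = 0.668711
Posterior = 0.094214 / 0.668711 ≈ 0.141

Pr[cosmic-ray hit | anomaly flag, real transient source] ≈ 0.141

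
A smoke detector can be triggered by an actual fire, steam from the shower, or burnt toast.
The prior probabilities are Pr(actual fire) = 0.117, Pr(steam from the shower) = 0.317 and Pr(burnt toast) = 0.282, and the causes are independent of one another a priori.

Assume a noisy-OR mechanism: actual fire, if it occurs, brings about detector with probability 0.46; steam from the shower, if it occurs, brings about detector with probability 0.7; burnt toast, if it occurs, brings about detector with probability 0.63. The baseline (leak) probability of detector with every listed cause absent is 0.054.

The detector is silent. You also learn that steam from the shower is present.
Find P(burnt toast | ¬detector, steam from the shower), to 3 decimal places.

Under noisy-OR, P(detector | causes) = 1 − (1−0.054)·∏(1−qᵢ) over the active causes.
Enumerate the 4 (actual fire, burnt toast) configurations and weight by the priors:
  P(¬detector | steam from the shower) = 0.2838×0.883×0.718 + 0.105006×0.883×0.282 + 0.153252×0.117×0.718 + 0.056703×0.117×0.282
        = 0.179927 + 0.026147 + 0.012874 + 0.001871 = 0.220819
Keeping only the burnt toast-present terms gives 0.028018, so
  P(burnt toast | ¬detector, steam from the shower) = 0.028018 / 0.220819 ≈ 0.127

P(burnt toast | ¬detector, steam from the shower) ≈ 0.127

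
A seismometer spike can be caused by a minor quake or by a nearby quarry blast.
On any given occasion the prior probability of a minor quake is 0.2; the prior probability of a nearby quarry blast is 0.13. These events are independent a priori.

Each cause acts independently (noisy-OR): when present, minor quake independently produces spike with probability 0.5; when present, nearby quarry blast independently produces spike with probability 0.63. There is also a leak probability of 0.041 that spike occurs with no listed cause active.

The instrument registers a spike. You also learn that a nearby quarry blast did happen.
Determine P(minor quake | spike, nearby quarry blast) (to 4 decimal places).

Under noisy-OR, P(spike | causes) = 1 − (1−0.041)·∏(1−qᵢ) over the active causes.
P(spike | nearby quarry blast) = 0.64517·0.8 + 0.822585·0.2 = 0.516136 + 0.164517 = 0.680653
Restricting to configurations with minor quake present: 0.822585·0.2 = 0.164517.
P(minor quake | spike, nearby quarry blast) = 0.164517 / 0.680653 ≈ 0.2417

P(minor quake | spike, nearby quarry blast) ≈ 0.2417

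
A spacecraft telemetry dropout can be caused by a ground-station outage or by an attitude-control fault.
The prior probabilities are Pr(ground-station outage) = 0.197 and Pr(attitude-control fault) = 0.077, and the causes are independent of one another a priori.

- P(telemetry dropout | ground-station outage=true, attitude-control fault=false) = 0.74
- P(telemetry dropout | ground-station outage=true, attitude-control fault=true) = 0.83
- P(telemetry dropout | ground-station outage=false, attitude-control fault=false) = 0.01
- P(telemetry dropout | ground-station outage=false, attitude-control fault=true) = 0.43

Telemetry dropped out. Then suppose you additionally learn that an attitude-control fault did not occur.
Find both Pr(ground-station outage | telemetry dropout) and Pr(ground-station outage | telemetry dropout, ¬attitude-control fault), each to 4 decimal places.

P(telemetry dropout) = 0.01×0.803×0.923 + 0.43×0.803×0.077 + 0.74×0.197×0.923 + 0.83×0.197×0.077 = 0.007412 + 0.026587 + 0.134555 + 0.012590 = 0.181144
The ground-station outage-present share is 0.134555 + 0.012590 = 0.147145.
Hence the posterior is 0.147145/0.181144 ≈ 0.8123.

With the extra evidence:
P(telemetry dropout | ¬attitude-control fault) = 0.01*0.803 + 0.74*0.197 = 0.008030 + 0.145780 = 0.153810
The ground-station outage-present share is 0.74*0.197 = 0.145780.
So P(ground-station outage | telemetry dropout, ¬attitude-control fault) = 0.145780/0.153810 ≈ 0.9478.
With attitude-control fault excluded, ground-station outage must carry more of the explanatory weight for the telemetry dropout.

Pr(ground-station outage | telemetry dropout) ≈ 0.8123; Pr(ground-station outage | telemetry dropout, ¬attitude-control fault) ≈ 0.9478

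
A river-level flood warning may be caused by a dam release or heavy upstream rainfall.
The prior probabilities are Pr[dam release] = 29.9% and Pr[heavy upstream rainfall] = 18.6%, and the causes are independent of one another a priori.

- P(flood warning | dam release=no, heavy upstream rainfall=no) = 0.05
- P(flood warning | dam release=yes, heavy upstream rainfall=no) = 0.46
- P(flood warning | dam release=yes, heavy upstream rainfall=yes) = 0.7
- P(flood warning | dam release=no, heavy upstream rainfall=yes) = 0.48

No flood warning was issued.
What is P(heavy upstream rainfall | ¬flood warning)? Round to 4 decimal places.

P(heavy upstream rainfall | ¬flood warning) ≈ 0.1115

Numerator (weight on configurations with heavy upstream rainfall): 0.067801 + 0.016684 = 0.084485
Normalizer over all consistent configurations: 0.95·0.701·0.814 + 0.52·0.701·0.186 + 0.54·0.299·0.814 + 0.3·0.299·0.186 = 0.757996
Posterior = 0.084485 / 0.757996 ≈ 0.1115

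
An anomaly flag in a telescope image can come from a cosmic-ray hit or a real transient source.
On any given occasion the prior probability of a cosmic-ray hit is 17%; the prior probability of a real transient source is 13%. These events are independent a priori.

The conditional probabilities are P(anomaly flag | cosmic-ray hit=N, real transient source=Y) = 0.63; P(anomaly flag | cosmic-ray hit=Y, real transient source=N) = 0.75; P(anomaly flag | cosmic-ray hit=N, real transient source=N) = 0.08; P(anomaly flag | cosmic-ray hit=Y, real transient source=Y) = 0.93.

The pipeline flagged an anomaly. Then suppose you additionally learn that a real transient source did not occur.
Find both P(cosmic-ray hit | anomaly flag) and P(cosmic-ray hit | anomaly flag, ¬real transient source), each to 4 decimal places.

P(cosmic-ray hit | anomaly flag) ≈ 0.5111; P(cosmic-ray hit | anomaly flag, ¬real transient source) ≈ 0.6576

Weight on cosmic-ray hit=true, given the evidence: 0.110925 + 0.020553 = 0.131478
Normalizer over all consistent configurations: 0.08*0.83*0.87 + 0.63*0.83*0.13 + 0.75*0.17*0.87 + 0.93*0.17*0.13 = 0.257223
Posterior = 0.131478 / 0.257223 ≈ 0.5111

Now also conditioning on real transient source≠true:
Numerator (weight on configurations with cosmic-ray hit): 0.75×0.17 = 0.127500
The normalizing constant is 0.08×0.83 + 0.75×0.17 = 0.193900
Posterior = 0.127500 / 0.193900 ≈ 0.6576
Ruling out real transient source raises the posterior on cosmic-ray hit — the flip side of explaining away.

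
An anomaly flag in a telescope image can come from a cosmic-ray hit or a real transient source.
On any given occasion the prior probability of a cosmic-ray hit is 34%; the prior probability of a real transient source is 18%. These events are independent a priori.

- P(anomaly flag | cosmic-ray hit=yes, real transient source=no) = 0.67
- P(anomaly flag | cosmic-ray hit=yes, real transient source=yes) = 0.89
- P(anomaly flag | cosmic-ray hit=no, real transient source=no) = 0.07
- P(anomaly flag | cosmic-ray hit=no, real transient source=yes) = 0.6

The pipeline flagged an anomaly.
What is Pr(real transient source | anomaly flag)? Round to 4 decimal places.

Numerator (weight on configurations with real transient source): 0.071280 + 0.054468 = 0.125748
Denominator P(anomaly flag): 0.07*0.66*0.82 + 0.6*0.66*0.18 + 0.67*0.34*0.82 + 0.89*0.34*0.18 = 0.350428
Posterior = 0.125748 / 0.350428 ≈ 0.3588

Pr(real transient source | anomaly flag) ≈ 0.3588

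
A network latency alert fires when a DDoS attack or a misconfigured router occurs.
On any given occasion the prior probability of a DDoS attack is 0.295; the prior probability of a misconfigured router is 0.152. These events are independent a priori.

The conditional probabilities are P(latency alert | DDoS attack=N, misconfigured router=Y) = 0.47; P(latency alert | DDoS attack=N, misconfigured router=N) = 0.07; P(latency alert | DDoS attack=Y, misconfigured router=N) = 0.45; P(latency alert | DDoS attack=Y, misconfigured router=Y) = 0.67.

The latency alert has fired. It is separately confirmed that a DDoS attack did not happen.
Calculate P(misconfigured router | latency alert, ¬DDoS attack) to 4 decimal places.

P(misconfigured router | latency alert, ¬DDoS attack) ≈ 0.5462

Numerator (weight on configurations with misconfigured router): 0.47·0.152 = 0.071440
The normalizing constant is 0.07·0.848 + 0.47·0.152 = 0.130800
Posterior = 0.071440 / 0.130800 ≈ 0.5462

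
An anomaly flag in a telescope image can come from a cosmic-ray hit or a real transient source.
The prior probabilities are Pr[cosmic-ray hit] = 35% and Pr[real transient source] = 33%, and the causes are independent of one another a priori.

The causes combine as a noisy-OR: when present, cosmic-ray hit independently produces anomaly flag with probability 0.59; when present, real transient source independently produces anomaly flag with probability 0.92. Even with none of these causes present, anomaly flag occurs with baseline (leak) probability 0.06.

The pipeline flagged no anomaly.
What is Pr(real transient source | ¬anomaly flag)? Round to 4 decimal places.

Under noisy-OR, P(anomaly flag | causes) = 1 − (1−0.06)·∏(1−qᵢ) over the active causes.
For the numerator, keep only real transient source=true terms: 0.016130 + 0.003561 = 0.019691
Normalizer over all consistent configurations: 0.94×0.65×0.67 + 0.0752×0.65×0.33 + 0.3854×0.35×0.67 + 0.030832×0.35×0.33 = 0.519437
Posterior = 0.019691 / 0.519437 ≈ 0.0379

Pr(real transient source | ¬anomaly flag) ≈ 0.0379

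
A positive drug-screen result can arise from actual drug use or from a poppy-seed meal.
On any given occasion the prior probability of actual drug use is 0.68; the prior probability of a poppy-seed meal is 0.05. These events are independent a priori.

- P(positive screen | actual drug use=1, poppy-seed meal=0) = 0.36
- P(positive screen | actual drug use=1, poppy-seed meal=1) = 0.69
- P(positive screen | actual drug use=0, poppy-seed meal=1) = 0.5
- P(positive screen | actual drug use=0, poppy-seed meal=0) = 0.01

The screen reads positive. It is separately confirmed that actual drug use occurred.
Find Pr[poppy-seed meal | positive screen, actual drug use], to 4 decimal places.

Pr[poppy-seed meal | positive screen, actual drug use] ≈ 0.0916

Numerator (weight on configurations with poppy-seed meal): 0.69×0.05 = 0.034500
Normalizer over all consistent configurations: 0.36×0.95 + 0.69×0.05 = 0.376500
P(poppy-seed meal | positive screen, actual drug use) = 0.034500/0.376500 ≈ 0.0916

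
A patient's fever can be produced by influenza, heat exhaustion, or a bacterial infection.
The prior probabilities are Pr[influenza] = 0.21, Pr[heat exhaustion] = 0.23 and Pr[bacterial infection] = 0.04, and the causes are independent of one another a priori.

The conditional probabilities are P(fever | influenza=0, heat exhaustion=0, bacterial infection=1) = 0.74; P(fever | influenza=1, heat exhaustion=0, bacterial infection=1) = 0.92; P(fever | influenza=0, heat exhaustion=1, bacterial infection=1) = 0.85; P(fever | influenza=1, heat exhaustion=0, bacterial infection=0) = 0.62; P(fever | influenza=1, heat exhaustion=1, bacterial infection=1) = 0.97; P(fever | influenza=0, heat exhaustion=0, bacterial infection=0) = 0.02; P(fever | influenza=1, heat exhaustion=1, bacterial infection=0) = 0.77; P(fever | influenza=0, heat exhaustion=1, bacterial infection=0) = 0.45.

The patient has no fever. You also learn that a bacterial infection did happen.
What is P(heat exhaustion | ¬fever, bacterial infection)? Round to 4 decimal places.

P(heat exhaustion | ¬fever, bacterial infection) ≈ 0.1437

By total probability over the 4 (influenza, heat exhaustion) configurations:
  P(¬fever | bacterial infection) = 0.26×0.79×0.77 + 0.15×0.79×0.23 + 0.08×0.21×0.77 + 0.03×0.21×0.23
        = 0.158158 + 0.027255 + 0.012936 + 0.001449 = 0.199798
Configurations with heat exhaustion contribute 0.028704, so
  P(heat exhaustion | ¬fever, bacterial infection) = 0.028704 / 0.199798 ≈ 0.1437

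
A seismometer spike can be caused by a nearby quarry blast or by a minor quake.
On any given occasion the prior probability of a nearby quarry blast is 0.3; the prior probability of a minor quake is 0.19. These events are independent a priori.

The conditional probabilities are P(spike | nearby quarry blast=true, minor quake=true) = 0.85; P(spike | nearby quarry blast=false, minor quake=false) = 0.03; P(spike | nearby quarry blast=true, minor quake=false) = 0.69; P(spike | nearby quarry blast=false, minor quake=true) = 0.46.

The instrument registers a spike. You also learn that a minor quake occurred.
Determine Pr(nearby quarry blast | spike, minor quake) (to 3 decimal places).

Pr(nearby quarry blast | spike, minor quake) ≈ 0.442

Weight on nearby quarry blast=true, given the evidence: 0.85×0.3 = 0.255000
The normalizing constant is 0.46×0.7 + 0.85×0.3 = 0.577000
P(nearby quarry blast | spike, minor quake) = 0.255000/0.577000 ≈ 0.442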